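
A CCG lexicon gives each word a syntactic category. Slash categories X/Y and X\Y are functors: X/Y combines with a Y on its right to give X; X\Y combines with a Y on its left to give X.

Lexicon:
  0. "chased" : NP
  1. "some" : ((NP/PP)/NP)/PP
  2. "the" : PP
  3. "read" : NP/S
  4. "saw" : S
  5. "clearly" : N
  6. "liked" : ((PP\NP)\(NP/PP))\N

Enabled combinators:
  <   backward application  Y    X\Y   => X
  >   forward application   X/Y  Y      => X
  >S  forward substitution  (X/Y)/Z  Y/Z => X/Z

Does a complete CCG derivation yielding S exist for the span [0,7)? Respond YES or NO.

NP ((NP/PP)/NP)/PP PP NP/S S N ((PP\NP)\(NP/PP))\N
CKY chart[0,7] = {PP}; S ∉ chart

NO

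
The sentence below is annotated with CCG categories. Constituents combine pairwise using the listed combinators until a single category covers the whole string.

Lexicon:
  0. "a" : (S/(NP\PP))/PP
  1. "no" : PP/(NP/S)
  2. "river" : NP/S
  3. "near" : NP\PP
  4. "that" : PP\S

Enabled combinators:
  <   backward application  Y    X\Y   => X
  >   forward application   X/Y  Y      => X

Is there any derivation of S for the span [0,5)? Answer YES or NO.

NO

(S/(NP\PP))/PP PP/(NP/S) NP/S NP\PP PP\S
CKY chart[0,5] = {PP}; S ∉ chart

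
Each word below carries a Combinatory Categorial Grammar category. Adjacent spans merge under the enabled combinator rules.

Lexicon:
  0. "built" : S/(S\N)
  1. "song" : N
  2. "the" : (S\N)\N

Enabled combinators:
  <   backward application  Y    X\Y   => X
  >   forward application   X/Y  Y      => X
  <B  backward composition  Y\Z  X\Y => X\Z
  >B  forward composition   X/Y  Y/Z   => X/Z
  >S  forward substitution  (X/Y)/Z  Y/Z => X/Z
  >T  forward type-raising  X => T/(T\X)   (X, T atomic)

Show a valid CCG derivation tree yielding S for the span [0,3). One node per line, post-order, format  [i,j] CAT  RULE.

[0,3] S   >
  [0,1] "built" : S/(S\N)
  [1,3] S\N   <
    [1,2] "song" : N
    [2,3] "the" : (S\N)\N

[0,1] S/(S\N)  lex  "built"
[1,2] N  lex  "song"
[2,3] (S\N)\N  lex  "the"
[1,3] S\N  <  k=2
[0,3] S  >  k=1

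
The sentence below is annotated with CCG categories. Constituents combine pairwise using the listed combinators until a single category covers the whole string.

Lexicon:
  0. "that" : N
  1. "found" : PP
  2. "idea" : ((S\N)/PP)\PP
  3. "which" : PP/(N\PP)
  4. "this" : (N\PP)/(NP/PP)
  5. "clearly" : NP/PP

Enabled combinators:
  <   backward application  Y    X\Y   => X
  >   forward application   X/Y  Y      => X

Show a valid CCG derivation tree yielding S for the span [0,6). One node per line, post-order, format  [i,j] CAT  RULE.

[0,1] N  lex  "that"
[1,2] PP  lex  "found"
[2,3] ((S\N)/PP)\PP  lex  "idea"
[1,3] (S\N)/PP  <  k=2
[3,4] PP/(N\PP)  lex  "which"
[4,5] (N\PP)/(NP/PP)  lex  "this"
[5,6] NP/PP  lex  "clearly"
[4,6] N\PP  >  k=5
[3,6] PP  >  k=4
[1,6] S\N  >  k=3
[0,6] S  <  k=1

[0,6] S   <
  [0,1] "that" : N
  [1,6] S\N   >
    [1,3] (S\N)/PP   <
      [1,2] "found" : PP
      [2,3] "idea" : ((S\N)/PP)\PP
    [3,6] PP   >
      [3,4] "which" : PP/(N\PP)
      [4,6] N\PP   >
        [4,5] "this" : (N\PP)/(NP/PP)
        [5,6] "clearly" : NP/PP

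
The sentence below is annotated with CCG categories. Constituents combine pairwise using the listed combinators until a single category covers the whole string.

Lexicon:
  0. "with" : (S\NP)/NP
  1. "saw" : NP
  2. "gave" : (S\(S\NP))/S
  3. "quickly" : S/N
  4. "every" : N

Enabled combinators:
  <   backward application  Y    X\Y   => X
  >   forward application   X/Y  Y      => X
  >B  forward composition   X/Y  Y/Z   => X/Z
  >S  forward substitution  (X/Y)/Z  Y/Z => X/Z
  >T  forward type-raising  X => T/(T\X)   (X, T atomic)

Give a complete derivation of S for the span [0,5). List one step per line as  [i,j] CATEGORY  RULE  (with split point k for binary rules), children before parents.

[0,5] S   <
  [0,2] S\NP   >
    [0,1] "with" : (S\NP)/NP
    [1,2] "saw" : NP
  [2,5] S\(S\NP)   >
    [2,3] "gave" : (S\(S\NP))/S
    [3,5] S   >
      [3,4] "quickly" : S/N
      [4,5] "every" : N

[0,1] (S\NP)/NP  lex  "with"
[1,2] NP  lex  "saw"
[0,2] S\NP  >  k=1
[2,3] (S\(S\NP))/S  lex  "gave"
[3,4] S/N  lex  "quickly"
[4,5] N  lex  "every"
[3,5] S  >  k=4
[2,5] S\(S\NP)  >  k=3
[0,5] S  <  k=2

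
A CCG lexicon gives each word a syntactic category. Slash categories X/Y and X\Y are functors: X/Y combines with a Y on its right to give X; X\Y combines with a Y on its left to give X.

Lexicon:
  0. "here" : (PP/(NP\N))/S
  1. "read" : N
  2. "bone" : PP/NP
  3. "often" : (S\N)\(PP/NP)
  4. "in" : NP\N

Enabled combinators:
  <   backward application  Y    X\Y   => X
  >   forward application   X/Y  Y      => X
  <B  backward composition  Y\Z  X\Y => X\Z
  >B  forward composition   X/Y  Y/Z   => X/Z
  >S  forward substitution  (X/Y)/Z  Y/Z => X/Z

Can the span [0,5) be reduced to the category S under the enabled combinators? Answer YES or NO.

(PP/(NP\N))/S N PP/NP (S\N)\(PP/NP) NP\N
CKY chart[0,5] = {PP}; S ∉ chart

NO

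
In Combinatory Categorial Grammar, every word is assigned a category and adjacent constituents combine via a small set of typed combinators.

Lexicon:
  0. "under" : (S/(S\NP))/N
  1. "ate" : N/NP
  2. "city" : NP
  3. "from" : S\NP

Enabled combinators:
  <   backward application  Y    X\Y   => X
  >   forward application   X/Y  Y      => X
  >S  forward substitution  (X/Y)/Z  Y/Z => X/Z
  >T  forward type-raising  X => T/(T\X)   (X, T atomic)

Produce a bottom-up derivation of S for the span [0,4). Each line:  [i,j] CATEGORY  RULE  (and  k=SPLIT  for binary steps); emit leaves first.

[0,4] S   >
  [0,3] S/(S\NP)   >
    [0,1] "under" : (S/(S\NP))/N
    [1,3] N   >
      [1,2] "ate" : N/NP
      [2,3] "city" : NP
  [3,4] "from" : S\NP

[0,1] (S/(S\NP))/N  lex  "under"
[1,2] N/NP  lex  "ate"
[2,3] NP  lex  "city"
[1,3] N  >  k=2
[0,3] S/(S\NP)  >  k=1
[3,4] S\NP  lex  "from"
[0,4] S  >  k=3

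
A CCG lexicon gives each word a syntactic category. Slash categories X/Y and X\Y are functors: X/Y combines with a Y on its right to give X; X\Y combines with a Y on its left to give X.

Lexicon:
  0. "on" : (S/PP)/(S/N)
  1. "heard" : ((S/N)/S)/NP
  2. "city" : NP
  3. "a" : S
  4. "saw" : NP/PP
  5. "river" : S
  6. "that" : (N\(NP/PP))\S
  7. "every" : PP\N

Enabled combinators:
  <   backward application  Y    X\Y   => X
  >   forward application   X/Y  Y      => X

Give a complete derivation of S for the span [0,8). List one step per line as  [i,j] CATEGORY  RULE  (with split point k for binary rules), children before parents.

[0,8] S   >
  [0,4] S/PP   >
    [0,1] "on" : (S/PP)/(S/N)
    [1,4] S/N   >
      [1,3] (S/N)/S   >
        [1,2] "heard" : ((S/N)/S)/NP
        [2,3] "city" : NP
      [3,4] "a" : S
  [4,8] PP   <
    [4,7] N   <
      [4,5] "saw" : NP/PP
      [5,7] N\(NP/PP)   <
        [5,6] "river" : S
        [6,7] "that" : (N\(NP/PP))\S
    [7,8] "every" : PP\N

[0,1] (S/PP)/(S/N)  lex  "on"
[1,2] ((S/N)/S)/NP  lex  "heard"
[2,3] NP  lex  "city"
[1,3] (S/N)/S  >  k=2
[3,4] S  lex  "a"
[1,4] S/N  >  k=3
[0,4] S/PP  >  k=1
[4,5] NP/PP  lex  "saw"
[5,6] S  lex  "river"
[6,7] (N\(NP/PP))\S  lex  "that"
[5,7] N\(NP/PP)  <  k=6
[4,7] N  <  k=5
[7,8] PP\N  lex  "every"
[4,8] PP  <  k=7
[0,8] S  >  k=4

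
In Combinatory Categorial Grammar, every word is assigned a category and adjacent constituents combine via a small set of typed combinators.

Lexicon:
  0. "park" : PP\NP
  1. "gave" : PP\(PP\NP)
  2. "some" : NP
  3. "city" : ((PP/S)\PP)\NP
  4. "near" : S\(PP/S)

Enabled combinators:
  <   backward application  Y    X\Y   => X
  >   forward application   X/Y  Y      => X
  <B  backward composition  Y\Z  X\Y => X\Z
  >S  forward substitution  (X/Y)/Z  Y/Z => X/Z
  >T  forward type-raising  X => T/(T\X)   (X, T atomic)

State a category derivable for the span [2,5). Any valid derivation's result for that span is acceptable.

[0,5] S   <
  [0,2] PP   <
    [0,1] "park" : PP\NP
    [1,2] "gave" : PP\(PP\NP)
  [2,5] S\PP   <B
    [2,4] (PP/S)\PP   <
      [2,3] "some" : NP
      [3,4] "city" : ((PP/S)\PP)\NP
    [4,5] "near" : S\(PP/S)

S\PP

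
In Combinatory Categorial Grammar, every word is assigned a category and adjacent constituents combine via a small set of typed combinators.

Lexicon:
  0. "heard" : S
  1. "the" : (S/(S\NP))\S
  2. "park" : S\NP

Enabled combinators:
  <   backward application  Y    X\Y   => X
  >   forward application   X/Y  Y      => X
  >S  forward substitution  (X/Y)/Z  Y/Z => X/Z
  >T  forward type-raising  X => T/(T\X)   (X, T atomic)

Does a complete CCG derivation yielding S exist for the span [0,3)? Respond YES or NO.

[0,3] S   >
  [0,2] S/(S\NP)   <
    [0,1] "heard" : S
    [1,2] "the" : (S/(S\NP))\S
  [2,3] "park" : S\NP

YES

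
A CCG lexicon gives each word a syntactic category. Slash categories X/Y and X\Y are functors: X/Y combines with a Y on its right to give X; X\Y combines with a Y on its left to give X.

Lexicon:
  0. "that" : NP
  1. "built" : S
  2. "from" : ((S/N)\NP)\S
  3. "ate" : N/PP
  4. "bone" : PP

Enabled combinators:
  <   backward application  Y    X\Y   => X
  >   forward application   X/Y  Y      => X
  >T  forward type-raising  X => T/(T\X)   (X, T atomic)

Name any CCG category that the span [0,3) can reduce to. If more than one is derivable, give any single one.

S/N

[0,5] S   >
  [0,3] S/N   <
    [0,1] "that" : NP
    [1,3] (S/N)\NP   <
      [1,2] "built" : S
      [2,3] "from" : ((S/N)\NP)\S
  [3,5] N   >
    [3,4] "ate" : N/PP
    [4,5] "bone" : PP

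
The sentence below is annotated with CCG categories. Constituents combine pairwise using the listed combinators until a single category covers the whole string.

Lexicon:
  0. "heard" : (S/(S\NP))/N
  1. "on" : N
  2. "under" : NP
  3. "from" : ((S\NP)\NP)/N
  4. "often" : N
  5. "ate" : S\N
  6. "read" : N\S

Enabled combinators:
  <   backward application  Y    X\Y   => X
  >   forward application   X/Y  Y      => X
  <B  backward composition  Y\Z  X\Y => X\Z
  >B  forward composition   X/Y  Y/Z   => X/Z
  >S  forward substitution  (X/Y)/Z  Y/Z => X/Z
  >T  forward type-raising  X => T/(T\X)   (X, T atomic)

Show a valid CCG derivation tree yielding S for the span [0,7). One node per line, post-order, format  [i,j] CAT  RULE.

[0,1] (S/(S\NP))/N  lex  "heard"
[1,2] N  lex  "on"
[0,2] S/(S\NP)  >  k=1
[2,3] NP  lex  "under"
[3,4] ((S\NP)\NP)/N  lex  "from"
[4,5] N  lex  "often"
[4,5] S/(S\N)  >T
[5,6] S\N  lex  "ate"
[4,6] S  >  k=5
[6,7] N\S  lex  "read"
[4,7] N  <  k=6
[3,7] (S\NP)\NP  >  k=4
[2,7] S\NP  <  k=3
[0,7] S  >  k=2

[0,7] S   >
  [0,2] S/(S\NP)   >
    [0,1] "heard" : (S/(S\NP))/N
    [1,2] "on" : N
  [2,7] S\NP   <
    [2,3] "under" : NP
    [3,7] (S\NP)\NP   >
      [3,4] "from" : ((S\NP)\NP)/N
      [4,7] N   <
        [4,6] S   >
          [4,5] S/(S\N)   >T
            [4,5] "often" : N
          [5,6] "ate" : S\N
        [6,7] "read" : N\S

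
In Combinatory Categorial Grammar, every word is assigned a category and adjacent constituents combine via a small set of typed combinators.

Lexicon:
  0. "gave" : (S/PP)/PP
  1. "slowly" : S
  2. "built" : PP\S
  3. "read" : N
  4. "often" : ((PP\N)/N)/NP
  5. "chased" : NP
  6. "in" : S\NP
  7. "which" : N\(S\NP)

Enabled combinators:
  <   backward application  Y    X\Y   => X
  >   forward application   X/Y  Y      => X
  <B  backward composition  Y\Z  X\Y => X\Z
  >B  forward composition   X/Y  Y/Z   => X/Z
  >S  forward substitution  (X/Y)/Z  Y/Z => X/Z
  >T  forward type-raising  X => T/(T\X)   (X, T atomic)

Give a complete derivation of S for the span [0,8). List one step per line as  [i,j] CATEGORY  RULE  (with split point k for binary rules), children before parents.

[0,8] S   >
  [0,3] S/PP   >
    [0,1] "gave" : (S/PP)/PP
    [1,3] PP   <
      [1,2] "slowly" : S
      [2,3] "built" : PP\S
  [3,8] PP   >
    [3,4] PP/(PP\N)   >T
      [3,4] "read" : N
    [4,8] PP\N   >
      [4,6] (PP\N)/N   >
        [4,5] "often" : ((PP\N)/N)/NP
        [5,6] "chased" : NP
      [6,8] N   <
        [6,7] "in" : S\NP
        [7,8] "which" : N\(S\NP)

[0,1] (S/PP)/PP  lex  "gave"
[1,2] S  lex  "slowly"
[2,3] PP\S  lex  "built"
[1,3] PP  <  k=2
[0,3] S/PP  >  k=1
[3,4] N  lex  "read"
[3,4] PP/(PP\N)  >T
[4,5] ((PP\N)/N)/NP  lex  "often"
[5,6] NP  lex  "chased"
[4,6] (PP\N)/N  >  k=5
[6,7] S\NP  lex  "in"
[7,8] N\(S\NP)  lex  "which"
[6,8] N  <  k=7
[4,8] PP\N  >  k=6
[3,8] PP  >  k=4
[0,8] S  >  k=3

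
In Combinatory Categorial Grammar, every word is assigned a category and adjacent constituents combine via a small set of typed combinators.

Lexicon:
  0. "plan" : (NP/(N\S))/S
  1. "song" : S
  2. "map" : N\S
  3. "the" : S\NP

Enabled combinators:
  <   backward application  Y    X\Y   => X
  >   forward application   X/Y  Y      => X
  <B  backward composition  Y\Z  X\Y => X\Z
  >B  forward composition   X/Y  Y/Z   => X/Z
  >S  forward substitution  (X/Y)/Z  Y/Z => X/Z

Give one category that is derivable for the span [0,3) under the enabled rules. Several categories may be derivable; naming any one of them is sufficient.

[0,4] S   <
  [0,3] NP   >
    [0,2] NP/(N\S)   >
      [0,1] "plan" : (NP/(N\S))/S
      [1,2] "song" : S
    [2,3] "map" : N\S
  [3,4] "the" : S\NP

NP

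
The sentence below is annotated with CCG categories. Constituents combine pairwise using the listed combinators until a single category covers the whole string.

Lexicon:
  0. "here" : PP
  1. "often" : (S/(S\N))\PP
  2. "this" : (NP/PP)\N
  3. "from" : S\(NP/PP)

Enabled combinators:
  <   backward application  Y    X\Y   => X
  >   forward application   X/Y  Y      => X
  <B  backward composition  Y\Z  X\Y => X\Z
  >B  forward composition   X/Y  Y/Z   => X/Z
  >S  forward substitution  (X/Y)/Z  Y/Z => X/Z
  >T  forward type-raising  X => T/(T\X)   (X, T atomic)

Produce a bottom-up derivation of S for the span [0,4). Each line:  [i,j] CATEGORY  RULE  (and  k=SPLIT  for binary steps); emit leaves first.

[0,4] S   >
  [0,2] S/(S\N)   <
    [0,1] "here" : PP
    [1,2] "often" : (S/(S\N))\PP
  [2,4] S\N   <B
    [2,3] "this" : (NP/PP)\N
    [3,4] "from" : S\(NP/PP)

[0,1] PP  lex  "here"
[1,2] (S/(S\N))\PP  lex  "often"
[0,2] S/(S\N)  <  k=1
[2,3] (NP/PP)\N  lex  "this"
[3,4] S\(NP/PP)  lex  "from"
[2,4] S\N  <B  k=3
[0,4] S  >  k=2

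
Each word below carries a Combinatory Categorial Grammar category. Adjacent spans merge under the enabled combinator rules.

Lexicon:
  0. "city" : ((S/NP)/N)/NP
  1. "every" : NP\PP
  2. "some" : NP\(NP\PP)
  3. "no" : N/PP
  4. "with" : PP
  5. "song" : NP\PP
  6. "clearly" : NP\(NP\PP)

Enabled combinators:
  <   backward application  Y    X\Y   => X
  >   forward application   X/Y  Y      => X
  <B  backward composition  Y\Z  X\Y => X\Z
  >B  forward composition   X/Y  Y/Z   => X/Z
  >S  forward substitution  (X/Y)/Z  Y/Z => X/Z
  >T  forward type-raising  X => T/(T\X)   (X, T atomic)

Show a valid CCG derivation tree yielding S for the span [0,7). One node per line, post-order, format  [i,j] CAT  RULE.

[0,7] S   >
  [0,5] S/NP   >
    [0,3] (S/NP)/N   >
      [0,1] "city" : ((S/NP)/N)/NP
      [1,3] NP   <
        [1,2] "every" : NP\PP
        [2,3] "some" : NP\(NP\PP)
    [3,5] N   >
      [3,4] "no" : N/PP
      [4,5] "with" : PP
  [5,7] NP   <
    [5,6] "song" : NP\PP
    [6,7] "clearly" : NP\(NP\PP)

[0,1] ((S/NP)/N)/NP  lex  "city"
[1,2] NP\PP  lex  "every"
[2,3] NP\(NP\PP)  lex  "some"
[1,3] NP  <  k=2
[0,3] (S/NP)/N  >  k=1
[3,4] N/PP  lex  "no"
[4,5] PP  lex  "with"
[3,5] N  >  k=4
[0,5] S/NP  >  k=3
[5,6] NP\PP  lex  "song"
[6,7] NP\(NP\PP)  lex  "clearly"
[5,7] NP  <  k=6
[0,7] S  >  k=5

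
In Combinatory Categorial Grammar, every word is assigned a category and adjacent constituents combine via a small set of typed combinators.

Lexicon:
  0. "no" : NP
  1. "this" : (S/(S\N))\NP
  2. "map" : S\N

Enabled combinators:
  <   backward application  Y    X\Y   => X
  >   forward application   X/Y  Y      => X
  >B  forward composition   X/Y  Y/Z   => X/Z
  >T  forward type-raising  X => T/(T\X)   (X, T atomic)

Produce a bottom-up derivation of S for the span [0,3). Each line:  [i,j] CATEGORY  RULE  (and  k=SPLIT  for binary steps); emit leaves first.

[0,3] S   >
  [0,2] S/(S\N)   <
    [0,1] "no" : NP
    [1,2] "this" : (S/(S\N))\NP
  [2,3] "map" : S\N

[0,1] NP  lex  "no"
[1,2] (S/(S\N))\NP  lex  "this"
[0,2] S/(S\N)  <  k=1
[2,3] S\N  lex  "map"
[0,3] S  >  k=2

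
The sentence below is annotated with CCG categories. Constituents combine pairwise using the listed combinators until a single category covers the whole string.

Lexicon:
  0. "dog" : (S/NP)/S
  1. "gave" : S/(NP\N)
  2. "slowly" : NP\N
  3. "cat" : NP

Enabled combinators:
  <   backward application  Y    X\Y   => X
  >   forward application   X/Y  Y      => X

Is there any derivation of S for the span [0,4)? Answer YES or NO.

[0,4] S   >
  [0,3] S/NP   >
    [0,1] "dog" : (S/NP)/S
    [1,3] S   >
      [1,2] "gave" : S/(NP\N)
      [2,3] "slowly" : NP\N
  [3,4] "cat" : NP

YES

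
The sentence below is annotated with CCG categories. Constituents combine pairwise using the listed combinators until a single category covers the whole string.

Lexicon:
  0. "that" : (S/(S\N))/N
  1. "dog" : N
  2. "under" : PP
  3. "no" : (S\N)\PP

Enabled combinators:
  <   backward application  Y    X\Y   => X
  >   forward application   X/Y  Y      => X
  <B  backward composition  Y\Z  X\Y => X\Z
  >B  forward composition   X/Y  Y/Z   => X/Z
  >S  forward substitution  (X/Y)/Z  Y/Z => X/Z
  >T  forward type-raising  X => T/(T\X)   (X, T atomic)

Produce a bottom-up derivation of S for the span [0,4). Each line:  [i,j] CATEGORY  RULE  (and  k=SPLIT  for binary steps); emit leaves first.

[0,4] S   >
  [0,2] S/(S\N)   >
    [0,1] "that" : (S/(S\N))/N
    [1,2] "dog" : N
  [2,4] S\N   <
    [2,3] "under" : PP
    [3,4] "no" : (S\N)\PP

[0,1] (S/(S\N))/N  lex  "that"
[1,2] N  lex  "dog"
[0,2] S/(S\N)  >  k=1
[2,3] PP  lex  "under"
[3,4] (S\N)\PP  lex  "no"
[2,4] S\N  <  k=3
[0,4] S  >  k=2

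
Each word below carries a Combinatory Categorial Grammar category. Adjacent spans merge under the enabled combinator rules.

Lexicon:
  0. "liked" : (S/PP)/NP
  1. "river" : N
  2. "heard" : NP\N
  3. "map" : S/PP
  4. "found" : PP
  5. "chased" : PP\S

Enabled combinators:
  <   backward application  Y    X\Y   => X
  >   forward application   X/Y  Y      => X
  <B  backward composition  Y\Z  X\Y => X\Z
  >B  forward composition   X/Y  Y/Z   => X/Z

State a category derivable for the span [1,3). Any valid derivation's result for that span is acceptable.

NP

[0,6] S   >
  [0,3] S/PP   >
    [0,1] "liked" : (S/PP)/NP
    [1,3] NP   <
      [1,2] "river" : N
      [2,3] "heard" : NP\N
  [3,6] PP   <
    [3,5] S   >
      [3,4] "map" : S/PP
      [4,5] "found" : PP
    [5,6] "chased" : PP\S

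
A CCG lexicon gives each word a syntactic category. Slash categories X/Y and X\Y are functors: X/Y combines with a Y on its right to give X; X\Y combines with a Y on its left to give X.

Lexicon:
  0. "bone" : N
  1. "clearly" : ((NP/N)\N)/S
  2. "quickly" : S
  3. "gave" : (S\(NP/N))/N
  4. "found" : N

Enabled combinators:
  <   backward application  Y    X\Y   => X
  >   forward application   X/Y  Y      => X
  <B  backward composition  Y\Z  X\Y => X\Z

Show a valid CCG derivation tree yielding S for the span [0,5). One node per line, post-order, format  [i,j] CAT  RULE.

[0,5] S   <
  [0,3] NP/N   <
    [0,1] "bone" : N
    [1,3] (NP/N)\N   >
      [1,2] "clearly" : ((NP/N)\N)/S
      [2,3] "quickly" : S
  [3,5] S\(NP/N)   >
    [3,4] "gave" : (S\(NP/N))/N
    [4,5] "found" : N

[0,1] N  lex  "bone"
[1,2] ((NP/N)\N)/S  lex  "clearly"
[2,3] S  lex  "quickly"
[1,3] (NP/N)\N  >  k=2
[0,3] NP/N  <  k=1
[3,4] (S\(NP/N))/N  lex  "gave"
[4,5] N  lex  "found"
[3,5] S\(NP/N)  >  k=4
[0,5] S  <  k=3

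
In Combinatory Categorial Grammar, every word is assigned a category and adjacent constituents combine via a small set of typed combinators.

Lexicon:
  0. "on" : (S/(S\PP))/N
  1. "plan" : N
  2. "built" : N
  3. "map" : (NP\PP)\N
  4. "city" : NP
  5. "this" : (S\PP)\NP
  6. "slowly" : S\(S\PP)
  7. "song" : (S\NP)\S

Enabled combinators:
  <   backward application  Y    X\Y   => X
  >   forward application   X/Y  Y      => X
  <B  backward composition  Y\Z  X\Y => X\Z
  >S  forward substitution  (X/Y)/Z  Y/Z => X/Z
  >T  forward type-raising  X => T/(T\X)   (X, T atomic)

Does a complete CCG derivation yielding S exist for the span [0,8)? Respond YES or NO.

YES

[0,8] S   >
  [0,2] S/(S\PP)   >
    [0,1] "on" : (S/(S\PP))/N
    [1,2] "plan" : N
  [2,8] S\PP   <B
    [2,4] NP\PP   <
      [2,3] "built" : N
      [3,4] "map" : (NP\PP)\N
    [4,8] S\NP   <
      [4,7] S   <
        [4,6] S\PP   <
          [4,5] "city" : NP
          [5,6] "this" : (S\PP)\NP
        [6,7] "slowly" : S\(S\PP)
      [7,8] "song" : (S\NP)\S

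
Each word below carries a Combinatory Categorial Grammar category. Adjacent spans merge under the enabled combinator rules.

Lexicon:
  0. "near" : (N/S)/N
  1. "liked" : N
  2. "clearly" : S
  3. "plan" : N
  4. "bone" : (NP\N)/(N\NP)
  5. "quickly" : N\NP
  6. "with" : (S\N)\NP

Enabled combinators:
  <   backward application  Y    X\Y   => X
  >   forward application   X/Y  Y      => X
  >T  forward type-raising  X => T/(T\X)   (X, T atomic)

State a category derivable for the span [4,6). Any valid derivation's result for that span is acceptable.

[0,7] S   <
  [0,3] N   >
    [0,2] N/S   >
      [0,1] "near" : (N/S)/N
      [1,2] "liked" : N
    [2,3] "clearly" : S
  [3,7] S\N   <
    [3,6] NP   >
      [3,4] NP/(NP\N)   >T
        [3,4] "plan" : N
      [4,6] NP\N   >
        [4,5] "bone" : (NP\N)/(N\NP)
        [5,6] "quickly" : N\NP
    [6,7] "with" : (S\N)\NP

NP\N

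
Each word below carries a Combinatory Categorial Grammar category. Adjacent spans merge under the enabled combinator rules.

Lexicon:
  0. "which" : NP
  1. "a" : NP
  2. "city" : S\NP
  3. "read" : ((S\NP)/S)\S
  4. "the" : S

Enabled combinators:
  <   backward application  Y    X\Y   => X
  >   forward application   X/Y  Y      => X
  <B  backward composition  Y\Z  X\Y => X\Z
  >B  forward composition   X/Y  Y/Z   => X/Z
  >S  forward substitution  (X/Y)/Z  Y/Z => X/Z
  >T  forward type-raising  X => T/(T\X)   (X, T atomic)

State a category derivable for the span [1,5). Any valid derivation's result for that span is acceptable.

[0,5] S   >
  [0,1] S/(S\NP)   >T
    [0,1] "which" : NP
  [1,5] S\NP   >
    [1,4] (S\NP)/S   <
      [1,3] S   <
        [1,2] "a" : NP
        [2,3] "city" : S\NP
      [3,4] "read" : ((S\NP)/S)\S
    [4,5] "the" : S

S\NP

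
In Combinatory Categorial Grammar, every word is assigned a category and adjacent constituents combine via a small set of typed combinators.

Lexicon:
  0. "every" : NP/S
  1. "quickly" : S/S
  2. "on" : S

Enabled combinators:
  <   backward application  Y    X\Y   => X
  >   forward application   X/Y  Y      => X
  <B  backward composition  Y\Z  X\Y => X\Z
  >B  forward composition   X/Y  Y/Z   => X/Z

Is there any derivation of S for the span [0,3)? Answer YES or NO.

NO

NP/S S/S S
CKY chart[0,3] = {NP}; S ∉ chart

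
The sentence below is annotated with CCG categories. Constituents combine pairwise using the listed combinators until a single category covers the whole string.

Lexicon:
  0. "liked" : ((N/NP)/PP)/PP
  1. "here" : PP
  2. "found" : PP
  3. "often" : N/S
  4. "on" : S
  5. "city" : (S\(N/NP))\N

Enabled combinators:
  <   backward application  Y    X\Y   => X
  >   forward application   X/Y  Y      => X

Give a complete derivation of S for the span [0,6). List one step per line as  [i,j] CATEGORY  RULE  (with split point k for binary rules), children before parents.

[0,6] S   <
  [0,3] N/NP   >
    [0,2] (N/NP)/PP   >
      [0,1] "liked" : ((N/NP)/PP)/PP
      [1,2] "here" : PP
    [2,3] "found" : PP
  [3,6] S\(N/NP)   <
    [3,5] N   >
      [3,4] "often" : N/S
      [4,5] "on" : S
    [5,6] "city" : (S\(N/NP))\N

[0,1] ((N/NP)/PP)/PP  lex  "liked"
[1,2] PP  lex  "here"
[0,2] (N/NP)/PP  >  k=1
[2,3] PP  lex  "found"
[0,3] N/NP  >  k=2
[3,4] N/S  lex  "often"
[4,5] S  lex  "on"
[3,5] N  >  k=4
[5,6] (S\(N/NP))\N  lex  "city"
[3,6] S\(N/NP)  <  k=5
[0,6] S  <  k=3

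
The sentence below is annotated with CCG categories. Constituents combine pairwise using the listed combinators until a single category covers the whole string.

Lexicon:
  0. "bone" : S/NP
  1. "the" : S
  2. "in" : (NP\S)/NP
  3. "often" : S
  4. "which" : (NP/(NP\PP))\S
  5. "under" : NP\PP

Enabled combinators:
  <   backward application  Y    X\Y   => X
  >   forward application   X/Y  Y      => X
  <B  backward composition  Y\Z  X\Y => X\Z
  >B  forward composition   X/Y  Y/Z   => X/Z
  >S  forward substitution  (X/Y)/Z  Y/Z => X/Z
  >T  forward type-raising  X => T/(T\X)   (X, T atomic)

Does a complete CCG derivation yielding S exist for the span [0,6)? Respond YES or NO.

YES

[0,6] S   >
  [0,1] "bone" : S/NP
  [1,6] NP   >
    [1,2] NP/(NP\S)   >T
      [1,2] "the" : S
    [2,6] NP\S   >
      [2,3] "in" : (NP\S)/NP
      [3,6] NP   >
        [3,5] NP/(NP\PP)   <
          [3,4] "often" : S
          [4,5] "which" : (NP/(NP\PP))\S
        [5,6] "under" : NP\PP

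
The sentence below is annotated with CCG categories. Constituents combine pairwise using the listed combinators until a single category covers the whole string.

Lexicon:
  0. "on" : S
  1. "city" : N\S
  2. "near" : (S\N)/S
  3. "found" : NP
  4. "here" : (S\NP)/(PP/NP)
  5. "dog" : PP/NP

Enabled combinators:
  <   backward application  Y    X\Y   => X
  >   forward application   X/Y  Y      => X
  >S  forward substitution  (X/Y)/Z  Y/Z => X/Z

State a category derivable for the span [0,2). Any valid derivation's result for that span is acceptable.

[0,6] S   <
  [0,2] N   <
    [0,1] "on" : S
    [1,2] "city" : N\S
  [2,6] S\N   >
    [2,3] "near" : (S\N)/S
    [3,6] S   <
      [3,4] "found" : NP
      [4,6] S\NP   >
        [4,5] "here" : (S\NP)/(PP/NP)
        [5,6] "dog" : PP/NP

N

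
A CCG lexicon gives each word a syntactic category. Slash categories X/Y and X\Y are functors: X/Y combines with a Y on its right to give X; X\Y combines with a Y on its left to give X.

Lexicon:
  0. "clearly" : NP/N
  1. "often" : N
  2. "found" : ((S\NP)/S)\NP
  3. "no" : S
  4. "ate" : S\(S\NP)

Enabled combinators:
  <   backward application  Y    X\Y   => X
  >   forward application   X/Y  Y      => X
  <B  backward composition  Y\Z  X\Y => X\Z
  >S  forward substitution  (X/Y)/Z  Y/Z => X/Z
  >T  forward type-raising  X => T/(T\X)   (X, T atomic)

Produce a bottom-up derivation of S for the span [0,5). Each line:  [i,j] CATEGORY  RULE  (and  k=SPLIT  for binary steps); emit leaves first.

[0,5] S   <
  [0,4] S\NP   >
    [0,3] (S\NP)/S   <
      [0,2] NP   >
        [0,1] "clearly" : NP/N
        [1,2] "often" : N
      [2,3] "found" : ((S\NP)/S)\NP
    [3,4] "no" : S
  [4,5] "ate" : S\(S\NP)

[0,1] NP/N  lex  "clearly"
[1,2] N  lex  "often"
[0,2] NP  >  k=1
[2,3] ((S\NP)/S)\NP  lex  "found"
[0,3] (S\NP)/S  <  k=2
[3,4] S  lex  "no"
[0,4] S\NP  >  k=3
[4,5] S\(S\NP)  lex  "ate"
[0,5] S  <  k=4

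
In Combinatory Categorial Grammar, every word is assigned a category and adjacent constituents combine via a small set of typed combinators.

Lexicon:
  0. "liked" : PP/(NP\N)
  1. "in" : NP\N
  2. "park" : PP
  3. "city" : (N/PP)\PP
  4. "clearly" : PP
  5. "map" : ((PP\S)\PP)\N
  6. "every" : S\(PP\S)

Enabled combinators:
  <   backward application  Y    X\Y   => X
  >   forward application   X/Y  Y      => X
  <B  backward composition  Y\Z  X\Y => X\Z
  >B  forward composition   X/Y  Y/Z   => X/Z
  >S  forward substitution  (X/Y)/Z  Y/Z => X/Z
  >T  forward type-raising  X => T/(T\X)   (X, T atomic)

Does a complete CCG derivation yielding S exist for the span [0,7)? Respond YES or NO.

[0,7] S   <
  [0,2] PP   >
    [0,1] "liked" : PP/(NP\N)
    [1,2] "in" : NP\N
  [2,7] S\PP   <B
    [2,6] (PP\S)\PP   <
      [2,5] N   >
        [2,4] N/PP   <
          [2,3] "park" : PP
          [3,4] "city" : (N/PP)\PP
        [4,5] "clearly" : PP
      [5,6] "map" : ((PP\S)\PP)\N
    [6,7] "every" : S\(PP\S)

YES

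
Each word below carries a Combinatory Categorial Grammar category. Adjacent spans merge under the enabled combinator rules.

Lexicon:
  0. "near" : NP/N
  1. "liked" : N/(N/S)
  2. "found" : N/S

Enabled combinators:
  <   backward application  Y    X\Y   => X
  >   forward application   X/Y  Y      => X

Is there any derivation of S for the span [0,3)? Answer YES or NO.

NP/N N/(N/S) N/S
CKY chart[0,3] = {NP}; S ∉ chart

NO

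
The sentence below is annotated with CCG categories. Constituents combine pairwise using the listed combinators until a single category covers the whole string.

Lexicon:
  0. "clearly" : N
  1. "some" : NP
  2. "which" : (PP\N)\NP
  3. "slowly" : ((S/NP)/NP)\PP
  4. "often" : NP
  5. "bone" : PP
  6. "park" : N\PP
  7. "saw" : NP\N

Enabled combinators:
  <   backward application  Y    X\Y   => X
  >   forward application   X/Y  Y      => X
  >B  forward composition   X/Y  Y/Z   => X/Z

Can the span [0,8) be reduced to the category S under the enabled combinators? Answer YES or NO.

YES

[0,8] S   >
  [0,5] S/NP   >
    [0,4] (S/NP)/NP   <
      [0,3] PP   <
        [0,1] "clearly" : N
        [1,3] PP\N   <
          [1,2] "some" : NP
          [2,3] "which" : (PP\N)\NP
      [3,4] "slowly" : ((S/NP)/NP)\PP
    [4,5] "often" : NP
  [5,8] NP   <
    [5,7] N   <
      [5,6] "bone" : PP
      [6,7] "park" : N\PP
    [7,8] "saw" : NP\N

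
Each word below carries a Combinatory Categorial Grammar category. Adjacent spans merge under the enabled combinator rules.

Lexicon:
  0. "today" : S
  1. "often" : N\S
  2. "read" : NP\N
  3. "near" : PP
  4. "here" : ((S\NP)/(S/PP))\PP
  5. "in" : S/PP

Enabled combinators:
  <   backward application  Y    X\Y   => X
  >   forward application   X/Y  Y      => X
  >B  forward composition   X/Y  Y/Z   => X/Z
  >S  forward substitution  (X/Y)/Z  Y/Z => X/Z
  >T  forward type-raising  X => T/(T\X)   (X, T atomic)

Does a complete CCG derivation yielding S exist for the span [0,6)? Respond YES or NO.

YES

[0,6] S   <
  [0,3] NP   <
    [0,2] N   <
      [0,1] "today" : S
      [1,2] "often" : N\S
    [2,3] "read" : NP\N
  [3,6] S\NP   >
    [3,5] (S\NP)/(S/PP)   <
      [3,4] "near" : PP
      [4,5] "here" : ((S\NP)/(S/PP))\PP
    [5,6] "in" : S/PP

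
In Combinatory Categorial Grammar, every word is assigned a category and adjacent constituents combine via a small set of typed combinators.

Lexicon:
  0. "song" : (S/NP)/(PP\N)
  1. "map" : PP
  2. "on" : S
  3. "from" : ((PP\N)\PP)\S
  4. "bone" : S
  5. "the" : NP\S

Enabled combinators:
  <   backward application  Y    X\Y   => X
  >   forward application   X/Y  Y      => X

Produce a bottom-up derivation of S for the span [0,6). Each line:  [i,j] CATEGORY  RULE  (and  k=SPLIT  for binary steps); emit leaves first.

[0,1] (S/NP)/(PP\N)  lex  "song"
[1,2] PP  lex  "map"
[2,3] S  lex  "on"
[3,4] ((PP\N)\PP)\S  lex  "from"
[2,4] (PP\N)\PP  <  k=3
[1,4] PP\N  <  k=2
[0,4] S/NP  >  k=1
[4,5] S  lex  "bone"
[5,6] NP\S  lex  "the"
[4,6] NP  <  k=5
[0,6] S  >  k=4

[0,6] S   >
  [0,4] S/NP   >
    [0,1] "song" : (S/NP)/(PP\N)
    [1,4] PP\N   <
      [1,2] "map" : PP
      [2,4] (PP\N)\PP   <
        [2,3] "on" : S
        [3,4] "from" : ((PP\N)\PP)\S
  [4,6] NP   <
    [4,5] "bone" : S
    [5,6] "the" : NP\S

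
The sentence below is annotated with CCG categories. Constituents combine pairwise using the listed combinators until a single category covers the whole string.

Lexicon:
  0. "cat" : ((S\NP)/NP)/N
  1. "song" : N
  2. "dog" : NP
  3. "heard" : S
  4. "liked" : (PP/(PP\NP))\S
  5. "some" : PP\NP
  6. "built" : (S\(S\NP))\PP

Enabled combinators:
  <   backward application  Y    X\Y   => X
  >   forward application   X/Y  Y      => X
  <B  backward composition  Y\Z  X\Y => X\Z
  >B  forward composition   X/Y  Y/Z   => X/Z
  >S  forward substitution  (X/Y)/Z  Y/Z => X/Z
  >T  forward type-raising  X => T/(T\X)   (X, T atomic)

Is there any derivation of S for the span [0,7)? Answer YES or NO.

[0,7] S   <
  [0,3] S\NP   >
    [0,2] (S\NP)/NP   >
      [0,1] "cat" : ((S\NP)/NP)/N
      [1,2] "song" : N
    [2,3] "dog" : NP
  [3,7] S\(S\NP)   <
    [3,6] PP   >
      [3,5] PP/(PP\NP)   <
        [3,4] "heard" : S
        [4,5] "liked" : (PP/(PP\NP))\S
      [5,6] "some" : PP\NP
    [6,7] "built" : (S\(S\NP))\PP

YES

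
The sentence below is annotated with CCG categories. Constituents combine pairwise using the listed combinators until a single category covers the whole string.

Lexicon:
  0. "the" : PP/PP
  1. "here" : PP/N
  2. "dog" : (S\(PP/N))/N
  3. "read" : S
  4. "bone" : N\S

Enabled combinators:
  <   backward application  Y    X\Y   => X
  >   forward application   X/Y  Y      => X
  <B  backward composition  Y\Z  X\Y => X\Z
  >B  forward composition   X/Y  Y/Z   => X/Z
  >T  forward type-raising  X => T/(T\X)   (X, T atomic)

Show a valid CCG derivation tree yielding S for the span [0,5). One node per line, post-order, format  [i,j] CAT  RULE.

[0,1] PP/PP  lex  "the"
[1,2] PP/N  lex  "here"
[0,2] PP/N  >B  k=1
[2,3] (S\(PP/N))/N  lex  "dog"
[3,4] S  lex  "read"
[3,4] N/(N\S)  >T
[4,5] N\S  lex  "bone"
[3,5] N  >  k=4
[2,5] S\(PP/N)  >  k=3
[0,5] S  <  k=2

[0,5] S   <
  [0,2] PP/N   >B
    [0,1] "the" : PP/PP
    [1,2] "here" : PP/N
  [2,5] S\(PP/N)   >
    [2,3] "dog" : (S\(PP/N))/N
    [3,5] N   >
      [3,4] N/(N\S)   >T
        [3,4] "read" : S
      [4,5] "bone" : N\S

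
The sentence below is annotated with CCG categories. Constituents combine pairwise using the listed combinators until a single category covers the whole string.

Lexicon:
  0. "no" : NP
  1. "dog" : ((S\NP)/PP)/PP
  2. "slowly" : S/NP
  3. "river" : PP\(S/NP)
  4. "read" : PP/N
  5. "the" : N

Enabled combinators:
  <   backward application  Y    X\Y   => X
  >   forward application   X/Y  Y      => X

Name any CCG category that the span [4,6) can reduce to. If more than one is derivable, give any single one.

PP

[0,6] S   <
  [0,1] "no" : NP
  [1,6] S\NP   >
    [1,4] (S\NP)/PP   >
      [1,2] "dog" : ((S\NP)/PP)/PP
      [2,4] PP   <
        [2,3] "slowly" : S/NP
        [3,4] "river" : PP\(S/NP)
    [4,6] PP   >
      [4,5] "read" : PP/N
      [5,6] "the" : N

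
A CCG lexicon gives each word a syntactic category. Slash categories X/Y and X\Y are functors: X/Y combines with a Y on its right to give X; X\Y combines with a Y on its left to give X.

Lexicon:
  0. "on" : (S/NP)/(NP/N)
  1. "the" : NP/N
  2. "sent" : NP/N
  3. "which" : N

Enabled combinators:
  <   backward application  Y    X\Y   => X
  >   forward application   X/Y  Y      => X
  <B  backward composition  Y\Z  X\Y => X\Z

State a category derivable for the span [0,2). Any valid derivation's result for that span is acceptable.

[0,4] S   >
  [0,2] S/NP   >
    [0,1] "on" : (S/NP)/(NP/N)
    [1,2] "the" : NP/N
  [2,4] NP   >
    [2,3] "sent" : NP/N
    [3,4] "which" : N

S/NP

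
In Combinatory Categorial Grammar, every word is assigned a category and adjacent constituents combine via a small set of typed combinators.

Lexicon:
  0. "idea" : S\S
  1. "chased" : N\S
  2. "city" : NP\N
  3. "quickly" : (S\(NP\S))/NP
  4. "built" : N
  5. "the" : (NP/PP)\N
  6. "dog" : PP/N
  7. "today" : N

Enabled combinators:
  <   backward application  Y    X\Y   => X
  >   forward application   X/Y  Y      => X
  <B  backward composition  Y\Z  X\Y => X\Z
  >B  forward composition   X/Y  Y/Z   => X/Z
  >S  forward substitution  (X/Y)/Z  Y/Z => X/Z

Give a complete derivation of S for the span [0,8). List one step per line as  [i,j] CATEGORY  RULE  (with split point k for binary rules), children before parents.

[0,8] S   <
  [0,3] NP\S   <B
    [0,2] N\S   <B
      [0,1] "idea" : S\S
      [1,2] "chased" : N\S
    [2,3] "city" : NP\N
  [3,8] S\(NP\S)   >
    [3,4] "quickly" : (S\(NP\S))/NP
    [4,8] NP   >
      [4,6] NP/PP   <
        [4,5] "built" : N
        [5,6] "the" : (NP/PP)\N
      [6,8] PP   >
        [6,7] "dog" : PP/N
        [7,8] "today" : N

[0,1] S\S  lex  "idea"
[1,2] N\S  lex  "chased"
[0,2] N\S  <B  k=1
[2,3] NP\N  lex  "city"
[0,3] NP\S  <B  k=2
[3,4] (S\(NP\S))/NP  lex  "quickly"
[4,5] N  lex  "built"
[5,6] (NP/PP)\N  lex  "the"
[4,6] NP/PP  <  k=5
[6,7] PP/N  lex  "dog"
[7,8] N  lex  "today"
[6,8] PP  >  k=7
[4,8] NP  >  k=6
[3,8] S\(NP\S)  >  k=4
[0,8] S  <  k=3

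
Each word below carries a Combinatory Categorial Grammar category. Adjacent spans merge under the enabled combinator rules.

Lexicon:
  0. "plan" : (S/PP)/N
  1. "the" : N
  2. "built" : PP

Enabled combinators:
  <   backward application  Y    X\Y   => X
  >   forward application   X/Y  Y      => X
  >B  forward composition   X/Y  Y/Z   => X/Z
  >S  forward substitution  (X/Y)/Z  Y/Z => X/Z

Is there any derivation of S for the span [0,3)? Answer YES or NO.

YES

[0,3] S   >
  [0,2] S/PP   >
    [0,1] "plan" : (S/PP)/N
    [1,2] "the" : N
  [2,3] "built" : PP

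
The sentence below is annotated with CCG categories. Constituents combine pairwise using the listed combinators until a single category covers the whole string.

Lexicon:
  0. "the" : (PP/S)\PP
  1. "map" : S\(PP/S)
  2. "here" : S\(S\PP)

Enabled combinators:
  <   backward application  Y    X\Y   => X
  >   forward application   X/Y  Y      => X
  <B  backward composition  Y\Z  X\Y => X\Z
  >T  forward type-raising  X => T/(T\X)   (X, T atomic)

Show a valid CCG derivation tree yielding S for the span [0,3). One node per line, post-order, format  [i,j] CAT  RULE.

[0,3] S   <
  [0,2] S\PP   <B
    [0,1] "the" : (PP/S)\PP
    [1,2] "map" : S\(PP/S)
  [2,3] "here" : S\(S\PP)

[0,1] (PP/S)\PP  lex  "the"
[1,2] S\(PP/S)  lex  "map"
[0,2] S\PP  <B  k=1
[2,3] S\(S\PP)  lex  "here"
[0,3] S  <  k=2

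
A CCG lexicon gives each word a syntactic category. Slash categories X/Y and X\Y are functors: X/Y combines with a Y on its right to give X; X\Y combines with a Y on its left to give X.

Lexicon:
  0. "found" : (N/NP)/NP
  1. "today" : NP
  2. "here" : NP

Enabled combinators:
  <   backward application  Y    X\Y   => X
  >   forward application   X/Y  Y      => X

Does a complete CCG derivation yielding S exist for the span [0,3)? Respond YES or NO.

(N/NP)/NP NP NP
CKY chart[0,3] = {N}; S ∉ chart

NO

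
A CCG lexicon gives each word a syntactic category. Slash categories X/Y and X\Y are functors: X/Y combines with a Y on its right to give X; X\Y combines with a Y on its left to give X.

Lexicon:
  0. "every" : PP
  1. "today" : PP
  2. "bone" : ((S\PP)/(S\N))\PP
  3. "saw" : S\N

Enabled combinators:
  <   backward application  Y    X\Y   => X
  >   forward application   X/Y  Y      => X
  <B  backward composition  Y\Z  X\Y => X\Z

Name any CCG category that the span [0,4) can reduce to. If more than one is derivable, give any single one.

[0,4] S   <
  [0,1] "every" : PP
  [1,4] S\PP   >
    [1,3] (S\PP)/(S\N)   <
      [1,2] "today" : PP
      [2,3] "bone" : ((S\PP)/(S\N))\PP
    [3,4] "saw" : S\N

S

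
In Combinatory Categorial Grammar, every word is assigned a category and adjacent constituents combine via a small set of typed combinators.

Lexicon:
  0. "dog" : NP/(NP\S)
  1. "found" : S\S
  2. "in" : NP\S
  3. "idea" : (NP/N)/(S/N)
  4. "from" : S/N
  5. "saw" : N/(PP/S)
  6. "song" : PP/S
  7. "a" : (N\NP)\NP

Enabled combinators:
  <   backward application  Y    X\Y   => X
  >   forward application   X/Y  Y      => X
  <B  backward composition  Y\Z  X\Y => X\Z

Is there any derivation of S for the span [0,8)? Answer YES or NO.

NP/(NP\S) S\S NP\S (NP/N)/(S/N) S/N N/(PP/S) PP/S (N\NP)\NP
CKY chart[0,8] = {N}; S ∉ chart

NO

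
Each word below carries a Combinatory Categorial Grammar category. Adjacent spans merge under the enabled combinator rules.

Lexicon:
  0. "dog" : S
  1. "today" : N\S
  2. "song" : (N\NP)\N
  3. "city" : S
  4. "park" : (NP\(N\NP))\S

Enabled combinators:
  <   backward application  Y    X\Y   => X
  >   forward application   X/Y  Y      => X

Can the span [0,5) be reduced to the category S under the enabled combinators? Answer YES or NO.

NO

S N\S (N\NP)\N S (NP\(N\NP))\S
CKY chart[0,5] = {NP}; S ∉ chart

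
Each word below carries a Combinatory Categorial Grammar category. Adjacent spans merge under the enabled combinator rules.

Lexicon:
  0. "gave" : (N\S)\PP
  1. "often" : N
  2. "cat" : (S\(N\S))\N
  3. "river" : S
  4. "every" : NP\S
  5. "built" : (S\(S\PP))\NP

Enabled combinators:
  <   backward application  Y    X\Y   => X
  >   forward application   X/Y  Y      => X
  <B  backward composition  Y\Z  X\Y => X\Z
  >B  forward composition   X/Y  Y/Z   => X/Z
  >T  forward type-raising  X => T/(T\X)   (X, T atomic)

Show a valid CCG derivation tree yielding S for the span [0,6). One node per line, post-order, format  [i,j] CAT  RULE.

[0,1] (N\S)\PP  lex  "gave"
[1,2] N  lex  "often"
[2,3] (S\(N\S))\N  lex  "cat"
[1,3] S\(N\S)  <  k=2
[0,3] S\PP  <B  k=1
[3,4] S  lex  "river"
[4,5] NP\S  lex  "every"
[3,5] NP  <  k=4
[5,6] (S\(S\PP))\NP  lex  "built"
[3,6] S\(S\PP)  <  k=5
[0,6] S  <  k=3

[0,6] S   <
  [0,3] S\PP   <B
    [0,1] "gave" : (N\S)\PP
    [1,3] S\(N\S)   <
      [1,2] "often" : N
      [2,3] "cat" : (S\(N\S))\N
  [3,6] S\(S\PP)   <
    [3,5] NP   <
      [3,4] "river" : S
      [4,5] "every" : NP\S
    [5,6] "built" : (S\(S\PP))\NP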